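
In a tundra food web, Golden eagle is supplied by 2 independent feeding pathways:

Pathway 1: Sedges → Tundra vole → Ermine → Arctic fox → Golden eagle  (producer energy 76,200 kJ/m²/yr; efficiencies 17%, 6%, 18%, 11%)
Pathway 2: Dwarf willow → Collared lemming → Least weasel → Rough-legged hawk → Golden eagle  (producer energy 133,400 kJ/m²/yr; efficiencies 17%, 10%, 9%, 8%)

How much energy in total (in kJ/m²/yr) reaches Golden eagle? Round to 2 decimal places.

Pathway 1: 76200 × 0.17 × 0.06 × 0.18 × 0.11 = 15.389352 kJ/m²/yr
Pathway 2: 133400 × 0.17 × 0.1 × 0.09 × 0.08 = 16.32816 kJ/m²/yr
Total at Golden eagle: 15.389352 + 16.32816 = 31.717512 kJ/m²/yr

31.72 kJ/m²/yr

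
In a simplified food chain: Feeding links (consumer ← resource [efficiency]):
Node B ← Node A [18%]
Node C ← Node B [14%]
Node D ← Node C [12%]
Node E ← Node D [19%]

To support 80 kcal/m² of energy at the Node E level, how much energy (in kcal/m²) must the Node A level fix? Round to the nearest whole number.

139237 kcal/m²

Cumulative transfer efficiency: 0.18 × 0.14 × 0.12 × 0.19 = 0.00057456
Node A energy = 80 / 0.00057456 = 139237 kcal/m²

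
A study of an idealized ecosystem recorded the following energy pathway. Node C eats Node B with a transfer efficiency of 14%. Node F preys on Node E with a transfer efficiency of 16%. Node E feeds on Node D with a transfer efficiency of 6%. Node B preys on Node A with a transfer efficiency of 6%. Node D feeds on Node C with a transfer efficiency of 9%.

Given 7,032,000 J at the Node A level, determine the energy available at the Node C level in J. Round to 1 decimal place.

59068.8 J

Node B: 7032000 × 0.06 = 421920 J
Node C: 421920 × 0.14 = 59068.8 J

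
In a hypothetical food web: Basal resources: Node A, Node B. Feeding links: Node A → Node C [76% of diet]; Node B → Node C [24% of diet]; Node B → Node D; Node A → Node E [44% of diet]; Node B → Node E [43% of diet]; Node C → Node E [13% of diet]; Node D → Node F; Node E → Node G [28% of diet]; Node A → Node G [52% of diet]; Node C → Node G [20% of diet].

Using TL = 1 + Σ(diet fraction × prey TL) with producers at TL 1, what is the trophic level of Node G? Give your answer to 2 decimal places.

2.52

Node C: 1 + (0.76×1 + 0.24×1) = 2
Node D: 1 + 1 = 2
Node E: 1 + (0.44×1 + 0.43×1 + 0.13×2) = 2.13
Node F: 1 + 2 = 3
Node G: 1 + (0.28×2.13 + 0.52×1 + 0.2×2) = 2.5164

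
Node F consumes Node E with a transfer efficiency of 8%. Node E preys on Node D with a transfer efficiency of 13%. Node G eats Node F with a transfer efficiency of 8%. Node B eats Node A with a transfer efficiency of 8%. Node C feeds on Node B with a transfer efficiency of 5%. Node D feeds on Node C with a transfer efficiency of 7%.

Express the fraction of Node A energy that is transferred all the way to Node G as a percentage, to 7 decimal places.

0.0000233%

Product of link efficiencies: 0.08 × 0.05 × 0.07 × 0.13 × 0.08 × 0.08 = 0.00000023296
As a percentage: 0.00000023296 × 100 = 0.0000233%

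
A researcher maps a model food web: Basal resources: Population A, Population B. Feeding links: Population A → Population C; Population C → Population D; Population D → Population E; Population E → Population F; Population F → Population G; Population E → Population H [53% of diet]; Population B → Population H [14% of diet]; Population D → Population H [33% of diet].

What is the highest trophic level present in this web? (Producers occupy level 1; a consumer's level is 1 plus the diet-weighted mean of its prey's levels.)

6

Population C: 1 + 1 = 2
Population D: 1 + 2 = 3
Population E: 1 + 3 = 4
Population F: 1 + 4 = 5
Population G: 1 + 5 = 6
Population H: 1 + (0.53×4 + 0.14×1 + 0.33×3) = 4.25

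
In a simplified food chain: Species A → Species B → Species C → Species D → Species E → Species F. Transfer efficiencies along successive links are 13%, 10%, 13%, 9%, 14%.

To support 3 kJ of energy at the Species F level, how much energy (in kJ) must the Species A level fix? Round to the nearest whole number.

140885 kJ

Cumulative transfer efficiency: 0.13 × 0.1 × 0.13 × 0.09 × 0.14 = 0.000021294
Species A energy = 3 / 0.000021294 = 140885 kJ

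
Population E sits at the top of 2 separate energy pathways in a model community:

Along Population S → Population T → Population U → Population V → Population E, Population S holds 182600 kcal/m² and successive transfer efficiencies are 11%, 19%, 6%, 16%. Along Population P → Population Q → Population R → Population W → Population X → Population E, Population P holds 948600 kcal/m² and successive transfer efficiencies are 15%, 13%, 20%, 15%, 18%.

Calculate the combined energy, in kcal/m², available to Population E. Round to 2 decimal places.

136.52 kcal/m²

Via Population S: 182600 × 0.11 × 0.19 × 0.06 × 0.16 = 36.636864 kcal/m²
Via Population P: 948600 × 0.15 × 0.13 × 0.2 × 0.15 × 0.18 = 99.88758 kcal/m²
Total at Population E: 36.636864 + 99.88758 = 136.524444 kcal/m²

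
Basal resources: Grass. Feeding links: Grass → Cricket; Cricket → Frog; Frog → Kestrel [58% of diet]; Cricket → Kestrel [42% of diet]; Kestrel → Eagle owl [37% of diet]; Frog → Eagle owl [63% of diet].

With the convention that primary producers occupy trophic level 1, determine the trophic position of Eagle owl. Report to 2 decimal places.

Cricket: 1 + 1 = 2
Frog: 1 + 2 = 3
Kestrel: 1 + (0.58×3 + 0.42×2) = 3.58
Eagle owl: 1 + (0.37×3.58 + 0.63×3) = 4.2146

4.21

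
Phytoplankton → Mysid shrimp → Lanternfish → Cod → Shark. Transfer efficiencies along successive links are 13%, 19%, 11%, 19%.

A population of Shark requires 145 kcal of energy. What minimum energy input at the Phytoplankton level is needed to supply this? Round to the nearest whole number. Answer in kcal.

280883 kcal

Cumulative transfer efficiency: 0.13 × 0.19 × 0.11 × 0.19 = 0.00051623
Phytoplankton energy = 145 / 0.00051623 = 280883 kcal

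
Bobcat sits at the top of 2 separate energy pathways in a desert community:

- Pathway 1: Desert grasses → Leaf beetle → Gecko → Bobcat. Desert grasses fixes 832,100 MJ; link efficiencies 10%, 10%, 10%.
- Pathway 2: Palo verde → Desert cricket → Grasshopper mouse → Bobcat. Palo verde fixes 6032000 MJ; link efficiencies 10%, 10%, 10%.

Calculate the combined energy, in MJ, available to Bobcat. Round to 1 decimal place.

6864.1 MJ

Pathway 1: 832100 × 0.1 × 0.1 × 0.1 = 832.1 MJ
Pathway 2: 6032000 × 0.1 × 0.1 × 0.1 = 6032 MJ
Total at Bobcat: 832.1 + 6032 = 6864.1 MJ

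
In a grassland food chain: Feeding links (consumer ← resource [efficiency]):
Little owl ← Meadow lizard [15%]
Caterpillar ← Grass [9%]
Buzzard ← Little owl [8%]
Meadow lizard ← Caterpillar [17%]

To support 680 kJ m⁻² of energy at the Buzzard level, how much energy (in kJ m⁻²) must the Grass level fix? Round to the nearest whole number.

Cumulative transfer efficiency: 0.09 × 0.17 × 0.15 × 0.08 = 0.0001836
Grass energy = 680 / 0.0001836 = 3703704 kJ m⁻²

3703704 kJ m⁻²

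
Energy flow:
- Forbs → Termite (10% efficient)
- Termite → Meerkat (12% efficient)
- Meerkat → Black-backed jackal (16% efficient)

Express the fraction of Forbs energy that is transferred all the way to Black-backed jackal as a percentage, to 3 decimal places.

Product of link efficiencies: 0.1 × 0.12 × 0.16 = 0.00192
As a percentage: 0.00192 × 100 = 0.192%

0.192%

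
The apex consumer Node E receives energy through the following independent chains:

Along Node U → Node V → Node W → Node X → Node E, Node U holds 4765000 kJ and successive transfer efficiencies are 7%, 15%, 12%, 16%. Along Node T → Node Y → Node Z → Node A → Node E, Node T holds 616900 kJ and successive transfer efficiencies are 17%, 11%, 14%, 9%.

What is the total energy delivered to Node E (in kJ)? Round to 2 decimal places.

Via Node U: 4765000 × 0.07 × 0.15 × 0.12 × 0.16 = 960.624 kJ
Via Node T: 616900 × 0.17 × 0.11 × 0.14 × 0.09 = 145.353978 kJ
Total at Node E: 960.624 + 145.353978 = 1105.977978 kJ

1105.98 kJ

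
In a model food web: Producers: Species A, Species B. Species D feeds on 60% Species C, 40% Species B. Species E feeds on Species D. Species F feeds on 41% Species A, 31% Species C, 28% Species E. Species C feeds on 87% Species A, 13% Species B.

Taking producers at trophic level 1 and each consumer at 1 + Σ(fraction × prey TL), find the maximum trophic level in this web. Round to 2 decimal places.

Species C: 1 + (0.87×1 + 0.13×1) = 2
Species D: 1 + (0.6×2 + 0.4×1) = 2.6
Species E: 1 + 2.6 = 3.6
Species F: 1 + (0.41×1 + 0.31×2 + 0.28×3.6) = 3.038

3.60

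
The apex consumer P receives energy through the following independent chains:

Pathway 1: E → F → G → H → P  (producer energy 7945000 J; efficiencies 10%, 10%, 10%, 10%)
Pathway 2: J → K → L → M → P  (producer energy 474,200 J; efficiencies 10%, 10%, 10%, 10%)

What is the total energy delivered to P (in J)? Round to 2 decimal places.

Pathway 1: 7945000 × 0.1 × 0.1 × 0.1 × 0.1 = 794.5 J
Pathway 2: 474200 × 0.1 × 0.1 × 0.1 × 0.1 = 47.42 J
Total at P: 794.5 + 47.42 = 841.92 J

841.92 J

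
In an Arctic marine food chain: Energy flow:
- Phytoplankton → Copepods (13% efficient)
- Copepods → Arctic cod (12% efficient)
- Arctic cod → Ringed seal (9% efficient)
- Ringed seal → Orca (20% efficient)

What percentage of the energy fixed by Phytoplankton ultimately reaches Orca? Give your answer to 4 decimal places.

0.0281%

Product of link efficiencies: 0.13 × 0.12 × 0.09 × 0.2 = 0.0002808
As a percentage: 0.0002808 × 100 = 0.0281%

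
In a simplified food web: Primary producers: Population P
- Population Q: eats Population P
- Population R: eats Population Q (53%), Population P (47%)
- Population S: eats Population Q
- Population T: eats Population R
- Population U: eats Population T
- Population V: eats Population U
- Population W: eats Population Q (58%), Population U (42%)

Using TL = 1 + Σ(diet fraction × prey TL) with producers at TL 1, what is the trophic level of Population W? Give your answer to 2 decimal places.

Population Q: 1 + 1 = 2
Population R: 1 + (0.53×2 + 0.47×1) = 2.53
Population S: 1 + 2 = 3
Population T: 1 + 2.53 = 3.53
Population U: 1 + 3.53 = 4.53
Population V: 1 + 4.53 = 5.53
Population W: 1 + (0.58×2 + 0.42×4.53) = 4.0626

4.06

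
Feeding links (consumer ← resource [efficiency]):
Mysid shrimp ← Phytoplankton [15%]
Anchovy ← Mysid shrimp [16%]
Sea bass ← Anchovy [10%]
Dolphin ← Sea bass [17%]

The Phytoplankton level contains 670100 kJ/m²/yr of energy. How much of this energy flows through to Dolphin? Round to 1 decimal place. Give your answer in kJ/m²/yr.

273.4 kJ/m²/yr

Mysid shrimp: 670100 × 0.15 = 100515 kJ/m²/yr
Anchovy: 100515 × 0.16 = 16082.4 kJ/m²/yr
Sea bass: 16082.4 × 0.1 = 1608.24 kJ/m²/yr
Dolphin: 1608.24 × 0.17 = 273.4008 kJ/m²/yr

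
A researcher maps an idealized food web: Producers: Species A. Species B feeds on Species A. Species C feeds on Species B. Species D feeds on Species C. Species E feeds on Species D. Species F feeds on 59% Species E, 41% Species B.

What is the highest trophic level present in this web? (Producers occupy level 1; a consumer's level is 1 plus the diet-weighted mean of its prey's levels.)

Species B: 1 + 1 = 2
Species C: 1 + 2 = 3
Species D: 1 + 3 = 4
Species E: 1 + 4 = 5
Species F: 1 + (0.59×5 + 0.41×2) = 4.77

5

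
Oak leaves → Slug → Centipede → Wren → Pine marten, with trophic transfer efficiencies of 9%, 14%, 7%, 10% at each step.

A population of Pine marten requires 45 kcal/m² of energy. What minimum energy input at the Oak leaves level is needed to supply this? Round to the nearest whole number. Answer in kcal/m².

Cumulative transfer efficiency: 0.09 × 0.14 × 0.07 × 0.1 = 0.0000882
Oak leaves energy = 45 / 0.0000882 = 510204 kcal/m²

510204 kcal/m²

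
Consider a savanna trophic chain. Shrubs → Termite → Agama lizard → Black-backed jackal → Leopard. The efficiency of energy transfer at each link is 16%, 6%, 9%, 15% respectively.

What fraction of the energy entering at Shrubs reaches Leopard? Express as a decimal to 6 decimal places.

0.000130

Product of link efficiencies: 0.16 × 0.06 × 0.09 × 0.15 = 0.0001296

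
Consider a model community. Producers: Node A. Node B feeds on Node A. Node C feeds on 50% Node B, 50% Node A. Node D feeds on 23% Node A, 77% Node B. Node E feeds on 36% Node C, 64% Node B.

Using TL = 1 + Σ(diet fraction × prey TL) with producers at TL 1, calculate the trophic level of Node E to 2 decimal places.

3.18

Node B: 1 + 1 = 2
Node C: 1 + (0.5×2 + 0.5×1) = 2.5
Node D: 1 + (0.23×1 + 0.77×2) = 2.77
Node E: 1 + (0.36×2.5 + 0.64×2) = 3.18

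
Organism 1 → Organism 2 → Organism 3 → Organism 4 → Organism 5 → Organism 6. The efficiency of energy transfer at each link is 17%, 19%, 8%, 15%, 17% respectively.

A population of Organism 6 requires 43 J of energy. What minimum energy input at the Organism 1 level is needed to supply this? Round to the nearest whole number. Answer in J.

652583 J

Cumulative transfer efficiency: 0.17 × 0.19 × 0.08 × 0.15 × 0.17 = 0.000065892
Organism 1 energy = 43 / 0.000065892 = 652583 J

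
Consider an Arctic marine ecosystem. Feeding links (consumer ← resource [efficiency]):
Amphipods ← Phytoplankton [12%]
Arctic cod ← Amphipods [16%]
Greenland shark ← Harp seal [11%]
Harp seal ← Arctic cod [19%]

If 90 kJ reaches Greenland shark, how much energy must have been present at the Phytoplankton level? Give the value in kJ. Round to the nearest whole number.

224282 kJ

Cumulative transfer efficiency: 0.12 × 0.16 × 0.19 × 0.11 = 0.00040128
Phytoplankton energy = 90 / 0.00040128 = 224282 kJ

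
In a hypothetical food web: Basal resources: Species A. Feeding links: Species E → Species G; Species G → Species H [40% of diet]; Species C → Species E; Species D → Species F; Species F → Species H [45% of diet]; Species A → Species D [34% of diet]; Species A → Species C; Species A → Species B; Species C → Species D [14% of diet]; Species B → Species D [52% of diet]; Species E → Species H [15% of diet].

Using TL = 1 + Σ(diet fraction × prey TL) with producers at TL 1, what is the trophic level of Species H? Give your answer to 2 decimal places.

4.70

Species B: 1 + 1 = 2
Species C: 1 + 1 = 2
Species D: 1 + (0.34×1 + 0.52×2 + 0.14×2) = 2.66
Species E: 1 + 2 = 3
Species F: 1 + 2.66 = 3.66
Species G: 1 + 3 = 4
Species H: 1 + (0.4×4 + 0.15×3 + 0.45×3.66) = 4.697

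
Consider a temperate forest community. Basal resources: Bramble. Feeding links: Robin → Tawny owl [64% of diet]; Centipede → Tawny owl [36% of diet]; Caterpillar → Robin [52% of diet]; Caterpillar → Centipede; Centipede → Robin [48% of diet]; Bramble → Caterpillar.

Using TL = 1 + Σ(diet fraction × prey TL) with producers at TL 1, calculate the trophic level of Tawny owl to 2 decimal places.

4.31

Caterpillar: 1 + 1 = 2
Centipede: 1 + 2 = 3
Robin: 1 + (0.52×2 + 0.48×3) = 3.48
Tawny owl: 1 + (0.36×3 + 0.64×3.48) = 4.3072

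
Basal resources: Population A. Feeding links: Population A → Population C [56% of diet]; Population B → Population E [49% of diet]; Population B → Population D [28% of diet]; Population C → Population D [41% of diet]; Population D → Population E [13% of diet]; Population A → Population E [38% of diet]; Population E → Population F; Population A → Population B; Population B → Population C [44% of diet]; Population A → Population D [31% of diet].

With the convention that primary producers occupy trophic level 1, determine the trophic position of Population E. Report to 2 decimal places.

2.73

Population B: 1 + 1 = 2
Population C: 1 + (0.44×2 + 0.56×1) = 2.44
Population D: 1 + (0.31×1 + 0.41×2.44 + 0.28×2) = 2.8704
Population E: 1 + (0.49×2 + 0.38×1 + 0.13×2.8704) = 2.733152
Population F: 1 + 2.733152 = 3.733152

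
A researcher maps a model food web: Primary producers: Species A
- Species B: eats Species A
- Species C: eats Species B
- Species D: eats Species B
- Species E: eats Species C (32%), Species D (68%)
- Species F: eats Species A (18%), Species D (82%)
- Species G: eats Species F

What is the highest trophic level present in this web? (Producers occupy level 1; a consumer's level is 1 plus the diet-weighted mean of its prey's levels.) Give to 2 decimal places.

Species B: 1 + 1 = 2
Species C: 1 + 2 = 3
Species D: 1 + 2 = 3
Species E: 1 + (0.32×3 + 0.68×3) = 4
Species F: 1 + (0.18×1 + 0.82×3) = 3.64
Species G: 1 + 3.64 = 4.64

4.64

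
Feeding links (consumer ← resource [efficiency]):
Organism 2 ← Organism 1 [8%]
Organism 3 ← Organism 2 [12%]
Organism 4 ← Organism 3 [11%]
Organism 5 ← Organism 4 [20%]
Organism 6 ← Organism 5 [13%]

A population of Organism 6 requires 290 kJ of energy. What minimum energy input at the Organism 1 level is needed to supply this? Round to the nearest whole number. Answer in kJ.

Cumulative transfer efficiency: 0.08 × 0.12 × 0.11 × 0.2 × 0.13 = 0.000027456
Organism 1 energy = 290 / 0.000027456 = 10562354 kJ

10562354 kJ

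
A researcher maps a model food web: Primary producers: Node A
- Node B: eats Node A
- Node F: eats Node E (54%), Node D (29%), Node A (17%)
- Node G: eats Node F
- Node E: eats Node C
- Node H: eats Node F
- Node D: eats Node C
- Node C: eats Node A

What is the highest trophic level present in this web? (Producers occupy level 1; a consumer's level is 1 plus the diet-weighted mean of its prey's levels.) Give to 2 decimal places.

Node B: 1 + 1 = 2
Node C: 1 + 1 = 2
Node D: 1 + 2 = 3
Node E: 1 + 2 = 3
Node F: 1 + (0.54×3 + 0.29×3 + 0.17×1) = 3.66
Node G: 1 + 3.66 = 4.66
Node H: 1 + 3.66 = 4.66

4.66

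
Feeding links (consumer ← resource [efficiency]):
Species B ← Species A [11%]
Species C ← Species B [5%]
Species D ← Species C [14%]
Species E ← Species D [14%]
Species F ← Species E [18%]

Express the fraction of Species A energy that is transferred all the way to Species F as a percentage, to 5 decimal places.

Product of link efficiencies: 0.11 × 0.05 × 0.14 × 0.14 × 0.18 = 0.000019404
As a percentage: 0.000019404 × 100 = 0.00194%

0.00194%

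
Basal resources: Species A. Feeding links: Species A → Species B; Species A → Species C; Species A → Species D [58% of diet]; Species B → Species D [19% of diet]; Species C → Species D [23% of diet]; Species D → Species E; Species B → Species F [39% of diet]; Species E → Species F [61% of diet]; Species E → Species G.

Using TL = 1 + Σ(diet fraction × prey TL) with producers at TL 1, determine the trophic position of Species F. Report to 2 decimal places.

Species B: 1 + 1 = 2
Species C: 1 + 1 = 2
Species D: 1 + (0.58×1 + 0.19×2 + 0.23×2) = 2.42
Species E: 1 + 2.42 = 3.42
Species F: 1 + (0.39×2 + 0.61×3.42) = 3.8662
Species G: 1 + 3.42 = 4.42

3.87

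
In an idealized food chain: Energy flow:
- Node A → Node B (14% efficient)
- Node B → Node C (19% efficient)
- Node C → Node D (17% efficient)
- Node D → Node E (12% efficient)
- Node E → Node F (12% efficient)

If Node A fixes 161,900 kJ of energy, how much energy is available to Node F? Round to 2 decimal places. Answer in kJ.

10.54 kJ

Node B: 161900 × 0.14 = 22666 kJ
Node C: 22666 × 0.19 = 4306.54 kJ
Node D: 4306.54 × 0.17 = 732.1118 kJ
Node E: 732.1118 × 0.12 = 87.853416 kJ
Node F: 87.853416 × 0.12 = 10.54240992 kJ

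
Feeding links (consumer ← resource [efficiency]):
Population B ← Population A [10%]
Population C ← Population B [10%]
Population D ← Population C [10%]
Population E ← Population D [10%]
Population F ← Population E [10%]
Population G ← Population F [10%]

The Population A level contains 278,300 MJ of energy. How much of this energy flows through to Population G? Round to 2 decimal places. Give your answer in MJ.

0.28 MJ

Population B: 278300 × 0.1 = 27830 MJ
Population C: 27830 × 0.1 = 2783 MJ
Population D: 2783 × 0.1 = 278.3 MJ
Population E: 278.3 × 0.1 = 27.83 MJ
Population F: 27.83 × 0.1 = 2.783 MJ
Population G: 2.783 × 0.1 = 0.2783 MJ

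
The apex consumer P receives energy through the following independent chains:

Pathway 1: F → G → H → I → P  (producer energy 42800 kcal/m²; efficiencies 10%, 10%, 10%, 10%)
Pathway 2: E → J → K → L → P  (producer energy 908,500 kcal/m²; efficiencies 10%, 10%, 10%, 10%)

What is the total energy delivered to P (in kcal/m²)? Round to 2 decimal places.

95.13 kcal/m²

Pathway 1: 42800 × 0.1 × 0.1 × 0.1 × 0.1 = 4.28 kcal/m²
Pathway 2: 908500 × 0.1 × 0.1 × 0.1 × 0.1 = 90.85 kcal/m²
Total at P: 4.28 + 90.85 = 95.13 kcal/m²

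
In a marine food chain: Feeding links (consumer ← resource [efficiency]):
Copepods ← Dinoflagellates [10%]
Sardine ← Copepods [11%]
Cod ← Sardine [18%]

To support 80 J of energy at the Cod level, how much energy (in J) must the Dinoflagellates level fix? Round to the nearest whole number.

40404 J

Cumulative transfer efficiency: 0.1 × 0.11 × 0.18 = 0.00198
Dinoflagellates energy = 80 / 0.00198 = 40404 J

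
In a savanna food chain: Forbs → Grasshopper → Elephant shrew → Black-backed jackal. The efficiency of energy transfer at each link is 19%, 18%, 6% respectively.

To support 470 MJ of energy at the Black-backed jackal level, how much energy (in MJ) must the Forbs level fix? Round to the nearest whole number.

Cumulative transfer efficiency: 0.19 × 0.18 × 0.06 = 0.002052
Forbs energy = 470 / 0.002052 = 229045 MJ

229045 MJ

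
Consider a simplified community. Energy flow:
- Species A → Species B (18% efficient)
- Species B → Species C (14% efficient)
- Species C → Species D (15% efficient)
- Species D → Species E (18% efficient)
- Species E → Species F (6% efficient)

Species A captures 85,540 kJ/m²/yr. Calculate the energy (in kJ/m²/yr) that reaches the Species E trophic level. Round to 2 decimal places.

Species B: 85540 × 0.18 = 15397.2 kJ/m²/yr
Species C: 15397.2 × 0.14 = 2155.608 kJ/m²/yr
Species D: 2155.608 × 0.15 = 323.3412 kJ/m²/yr
Species E: 323.3412 × 0.18 = 58.201416 kJ/m²/yr

58.20 kJ/m²/yr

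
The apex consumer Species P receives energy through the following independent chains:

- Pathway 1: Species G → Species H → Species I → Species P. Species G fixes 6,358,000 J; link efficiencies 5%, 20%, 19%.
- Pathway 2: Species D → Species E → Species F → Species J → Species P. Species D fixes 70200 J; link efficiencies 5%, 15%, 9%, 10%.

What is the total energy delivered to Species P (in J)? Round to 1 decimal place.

Pathway 1: 6358000 × 0.05 × 0.2 × 0.19 = 12080.2 J
Pathway 2: 70200 × 0.05 × 0.15 × 0.09 × 0.1 = 4.7385 J
Total at Species P: 12080.2 + 4.7385 = 12084.9385 J

12084.9 J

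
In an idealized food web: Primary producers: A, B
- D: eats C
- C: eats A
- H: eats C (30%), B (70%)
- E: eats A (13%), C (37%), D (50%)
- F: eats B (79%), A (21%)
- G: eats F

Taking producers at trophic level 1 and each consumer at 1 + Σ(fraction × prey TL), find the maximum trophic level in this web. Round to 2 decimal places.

3.37

C: 1 + 1 = 2
D: 1 + 2 = 3
E: 1 + (0.13×1 + 0.37×2 + 0.5×3) = 3.37
F: 1 + (0.79×1 + 0.21×1) = 2
G: 1 + 2 = 3
H: 1 + (0.3×2 + 0.7×1) = 2.3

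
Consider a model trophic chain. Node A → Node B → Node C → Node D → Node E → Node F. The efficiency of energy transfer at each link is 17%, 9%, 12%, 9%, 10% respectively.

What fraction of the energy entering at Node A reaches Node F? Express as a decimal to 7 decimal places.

Product of link efficiencies: 0.17 × 0.09 × 0.12 × 0.09 × 0.1 = 0.000016524

0.0000165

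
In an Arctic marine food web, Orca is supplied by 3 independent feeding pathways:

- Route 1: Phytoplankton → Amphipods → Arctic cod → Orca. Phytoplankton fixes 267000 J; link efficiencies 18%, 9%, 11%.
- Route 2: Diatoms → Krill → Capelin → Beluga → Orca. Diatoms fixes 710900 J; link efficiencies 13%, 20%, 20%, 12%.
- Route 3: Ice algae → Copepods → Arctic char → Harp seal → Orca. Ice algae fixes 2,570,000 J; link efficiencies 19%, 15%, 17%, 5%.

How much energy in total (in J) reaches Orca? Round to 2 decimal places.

1541.98 J

Route 1: 267000 × 0.18 × 0.09 × 0.11 = 475.794 J
Route 2: 710900 × 0.13 × 0.2 × 0.2 × 0.12 = 443.6016 J
Route 3: 2570000 × 0.19 × 0.15 × 0.17 × 0.05 = 622.5825 J
Total at Orca: 475.794 + 443.6016 + 622.5825 = 1541.9781 J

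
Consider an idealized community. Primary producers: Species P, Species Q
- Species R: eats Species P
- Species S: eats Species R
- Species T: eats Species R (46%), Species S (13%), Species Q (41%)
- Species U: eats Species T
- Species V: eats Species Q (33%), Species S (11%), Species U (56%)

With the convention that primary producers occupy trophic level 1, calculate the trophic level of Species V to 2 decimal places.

3.74

Species R: 1 + 1 = 2
Species S: 1 + 2 = 3
Species T: 1 + (0.46×2 + 0.13×3 + 0.41×1) = 2.72
Species U: 1 + 2.72 = 3.72
Species V: 1 + (0.33×1 + 0.11×3 + 0.56×3.72) = 3.7432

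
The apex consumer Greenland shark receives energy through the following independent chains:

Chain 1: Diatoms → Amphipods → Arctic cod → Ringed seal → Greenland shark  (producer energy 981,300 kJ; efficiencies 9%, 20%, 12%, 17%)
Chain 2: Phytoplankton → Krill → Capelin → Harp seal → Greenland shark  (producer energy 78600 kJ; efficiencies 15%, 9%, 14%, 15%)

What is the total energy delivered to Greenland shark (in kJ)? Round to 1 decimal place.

382.6 kJ

Chain 1: 981300 × 0.09 × 0.2 × 0.12 × 0.17 = 360.33336 kJ
Chain 2: 78600 × 0.15 × 0.09 × 0.14 × 0.15 = 22.2831 kJ
Total at Greenland shark: 360.33336 + 22.2831 = 382.61646 kJ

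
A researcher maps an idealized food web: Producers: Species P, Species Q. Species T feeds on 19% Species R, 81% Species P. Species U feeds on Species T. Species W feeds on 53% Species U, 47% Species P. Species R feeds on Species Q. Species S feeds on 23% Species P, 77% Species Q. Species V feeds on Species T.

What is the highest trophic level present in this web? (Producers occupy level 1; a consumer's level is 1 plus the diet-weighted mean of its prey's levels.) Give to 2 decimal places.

3.19

Species R: 1 + 1 = 2
Species S: 1 + (0.23×1 + 0.77×1) = 2
Species T: 1 + (0.19×2 + 0.81×1) = 2.19
Species U: 1 + 2.19 = 3.19
Species V: 1 + 2.19 = 3.19
Species W: 1 + (0.53×3.19 + 0.47×1) = 3.1607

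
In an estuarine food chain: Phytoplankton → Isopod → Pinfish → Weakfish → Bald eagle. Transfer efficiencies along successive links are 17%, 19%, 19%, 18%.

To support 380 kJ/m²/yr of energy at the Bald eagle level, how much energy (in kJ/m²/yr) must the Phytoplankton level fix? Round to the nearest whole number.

Cumulative transfer efficiency: 0.17 × 0.19 × 0.19 × 0.18 = 0.00110466
Phytoplankton energy = 380 / 0.00110466 = 343997 kJ/m²/yr

343997 kJ/m²/yr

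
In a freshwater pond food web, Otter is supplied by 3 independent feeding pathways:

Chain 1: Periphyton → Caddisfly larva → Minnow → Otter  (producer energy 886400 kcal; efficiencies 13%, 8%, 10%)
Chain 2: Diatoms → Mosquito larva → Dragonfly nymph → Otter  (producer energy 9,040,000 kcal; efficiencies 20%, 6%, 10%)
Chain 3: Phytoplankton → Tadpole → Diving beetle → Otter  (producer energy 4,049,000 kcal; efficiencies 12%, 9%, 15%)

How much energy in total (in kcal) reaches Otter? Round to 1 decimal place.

18329.2 kcal

Chain 1: 886400 × 0.13 × 0.08 × 0.1 = 921.856 kcal
Chain 2: 9040000 × 0.2 × 0.06 × 0.1 = 10848 kcal
Chain 3: 4049000 × 0.12 × 0.09 × 0.15 = 6559.38 kcal
Total at Otter: 921.856 + 10848 + 6559.38 = 18329.236 kcal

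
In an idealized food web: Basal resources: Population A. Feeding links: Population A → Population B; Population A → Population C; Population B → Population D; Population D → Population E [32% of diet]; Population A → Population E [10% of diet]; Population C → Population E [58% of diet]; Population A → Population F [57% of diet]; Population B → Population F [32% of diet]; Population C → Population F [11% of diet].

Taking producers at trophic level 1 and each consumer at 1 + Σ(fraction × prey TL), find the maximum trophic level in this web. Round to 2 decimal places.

3.22

Population B: 1 + 1 = 2
Population C: 1 + 1 = 2
Population D: 1 + 2 = 3
Population E: 1 + (0.32×3 + 0.1×1 + 0.58×2) = 3.22
Population F: 1 + (0.57×1 + 0.32×2 + 0.11×2) = 2.43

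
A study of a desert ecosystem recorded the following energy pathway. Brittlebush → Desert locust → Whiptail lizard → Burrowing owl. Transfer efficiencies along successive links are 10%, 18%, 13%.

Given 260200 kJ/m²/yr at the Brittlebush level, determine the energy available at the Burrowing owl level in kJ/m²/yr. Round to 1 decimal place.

608.9 kJ/m²/yr

Desert locust: 260200 × 0.1 = 26020 kJ/m²/yr
Whiptail lizard: 26020 × 0.18 = 4683.6 kJ/m²/yr
Burrowing owl: 4683.6 × 0.13 = 608.868 kJ/m²/yr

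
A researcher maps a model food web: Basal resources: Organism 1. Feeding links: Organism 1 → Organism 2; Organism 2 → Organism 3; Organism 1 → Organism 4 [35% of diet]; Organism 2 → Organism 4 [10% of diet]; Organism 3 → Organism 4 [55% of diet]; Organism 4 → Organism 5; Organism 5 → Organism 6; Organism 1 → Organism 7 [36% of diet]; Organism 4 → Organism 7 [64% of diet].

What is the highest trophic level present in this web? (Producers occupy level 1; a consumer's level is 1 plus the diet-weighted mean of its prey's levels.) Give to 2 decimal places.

5.20

Organism 2: 1 + 1 = 2
Organism 3: 1 + 2 = 3
Organism 4: 1 + (0.35×1 + 0.1×2 + 0.55×3) = 3.2
Organism 5: 1 + 3.2 = 4.2
Organism 6: 1 + 4.2 = 5.2
Organism 7: 1 + (0.36×1 + 0.64×3.2) = 3.408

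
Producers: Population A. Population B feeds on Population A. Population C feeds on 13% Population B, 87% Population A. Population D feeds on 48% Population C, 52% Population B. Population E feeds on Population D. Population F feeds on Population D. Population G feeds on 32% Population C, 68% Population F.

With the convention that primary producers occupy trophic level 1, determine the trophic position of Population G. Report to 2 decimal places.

Population B: 1 + 1 = 2
Population C: 1 + (0.13×2 + 0.87×1) = 2.13
Population D: 1 + (0.48×2.13 + 0.52×2) = 3.0624
Population E: 1 + 3.0624 = 4.0624
Population F: 1 + 3.0624 = 4.0624
Population G: 1 + (0.32×2.13 + 0.68×4.0624) = 4.444032

4.44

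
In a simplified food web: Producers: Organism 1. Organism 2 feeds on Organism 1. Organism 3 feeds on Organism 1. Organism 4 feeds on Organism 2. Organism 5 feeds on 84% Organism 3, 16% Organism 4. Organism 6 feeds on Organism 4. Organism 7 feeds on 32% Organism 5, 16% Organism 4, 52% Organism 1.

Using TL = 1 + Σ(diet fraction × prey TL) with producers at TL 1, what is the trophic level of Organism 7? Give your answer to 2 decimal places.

Organism 2: 1 + 1 = 2
Organism 3: 1 + 1 = 2
Organism 4: 1 + 2 = 3
Organism 5: 1 + (0.84×2 + 0.16×3) = 3.16
Organism 6: 1 + 3 = 4
Organism 7: 1 + (0.32×3.16 + 0.16×3 + 0.52×1) = 3.0112

3.01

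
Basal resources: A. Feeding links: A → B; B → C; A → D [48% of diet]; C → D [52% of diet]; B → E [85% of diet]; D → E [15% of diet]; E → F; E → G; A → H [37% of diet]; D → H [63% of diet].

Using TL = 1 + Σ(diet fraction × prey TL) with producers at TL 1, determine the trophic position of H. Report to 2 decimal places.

B: 1 + 1 = 2
C: 1 + 2 = 3
D: 1 + (0.48×1 + 0.52×3) = 3.04
E: 1 + (0.85×2 + 0.15×3.04) = 3.156
F: 1 + 3.156 = 4.156
G: 1 + 3.156 = 4.156
H: 1 + (0.37×1 + 0.63×3.04) = 3.2852

3.29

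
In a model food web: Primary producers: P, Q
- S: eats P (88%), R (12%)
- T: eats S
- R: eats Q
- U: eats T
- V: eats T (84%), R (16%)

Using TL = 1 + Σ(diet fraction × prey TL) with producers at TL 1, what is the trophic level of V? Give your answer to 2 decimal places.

R: 1 + 1 = 2
S: 1 + (0.88×1 + 0.12×2) = 2.12
T: 1 + 2.12 = 3.12
U: 1 + 3.12 = 4.12
V: 1 + (0.84×3.12 + 0.16×2) = 3.9408

3.94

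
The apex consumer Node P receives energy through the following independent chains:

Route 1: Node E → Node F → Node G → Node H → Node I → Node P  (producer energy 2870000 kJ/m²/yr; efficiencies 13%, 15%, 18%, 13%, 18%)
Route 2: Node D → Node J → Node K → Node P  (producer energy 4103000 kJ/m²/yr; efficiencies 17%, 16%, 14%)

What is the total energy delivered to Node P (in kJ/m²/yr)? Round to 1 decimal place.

15859.9 kJ/m²/yr

Route 1: 2870000 × 0.13 × 0.15 × 0.18 × 0.13 × 0.18 = 235.72458 kJ/m²/yr
Route 2: 4103000 × 0.17 × 0.16 × 0.14 = 15624.224 kJ/m²/yr
Total at Node P: 235.72458 + 15624.224 = 15859.94858 kJ/m²/yr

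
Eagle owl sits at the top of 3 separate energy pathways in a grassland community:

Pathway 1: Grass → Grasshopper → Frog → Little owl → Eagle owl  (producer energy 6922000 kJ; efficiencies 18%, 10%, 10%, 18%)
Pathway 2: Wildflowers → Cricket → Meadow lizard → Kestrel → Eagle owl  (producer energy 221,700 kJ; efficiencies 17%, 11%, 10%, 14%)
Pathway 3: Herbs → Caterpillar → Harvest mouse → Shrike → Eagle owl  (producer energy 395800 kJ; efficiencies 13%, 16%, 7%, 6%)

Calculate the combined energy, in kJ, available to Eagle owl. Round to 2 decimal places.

2335.35 kJ

Pathway 1: 6922000 × 0.18 × 0.1 × 0.1 × 0.18 = 2242.728 kJ
Pathway 2: 221700 × 0.17 × 0.11 × 0.1 × 0.14 = 58.04106 kJ
Pathway 3: 395800 × 0.13 × 0.16 × 0.07 × 0.06 = 34.577088 kJ
Total at Eagle owl: 2242.728 + 58.04106 + 34.577088 = 2335.346148 kJ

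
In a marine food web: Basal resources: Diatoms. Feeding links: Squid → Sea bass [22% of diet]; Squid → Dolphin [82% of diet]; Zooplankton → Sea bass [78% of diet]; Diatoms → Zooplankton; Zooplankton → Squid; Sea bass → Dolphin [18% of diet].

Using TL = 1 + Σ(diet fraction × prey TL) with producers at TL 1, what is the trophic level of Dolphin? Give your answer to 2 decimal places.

Zooplankton: 1 + 1 = 2
Squid: 1 + 2 = 3
Sea bass: 1 + (0.78×2 + 0.22×3) = 3.22
Dolphin: 1 + (0.18×3.22 + 0.82×3) = 4.0396

4.04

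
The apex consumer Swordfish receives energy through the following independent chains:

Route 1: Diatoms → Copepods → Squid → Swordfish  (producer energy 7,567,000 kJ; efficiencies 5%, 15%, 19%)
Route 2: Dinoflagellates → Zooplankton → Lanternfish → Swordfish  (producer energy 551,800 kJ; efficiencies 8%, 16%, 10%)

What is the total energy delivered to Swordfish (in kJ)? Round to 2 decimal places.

11489.28 kJ

Route 1: 7567000 × 0.05 × 0.15 × 0.19 = 10782.975 kJ
Route 2: 551800 × 0.08 × 0.16 × 0.1 = 706.304 kJ
Total at Swordfish: 10782.975 + 706.304 = 11489.279 kJ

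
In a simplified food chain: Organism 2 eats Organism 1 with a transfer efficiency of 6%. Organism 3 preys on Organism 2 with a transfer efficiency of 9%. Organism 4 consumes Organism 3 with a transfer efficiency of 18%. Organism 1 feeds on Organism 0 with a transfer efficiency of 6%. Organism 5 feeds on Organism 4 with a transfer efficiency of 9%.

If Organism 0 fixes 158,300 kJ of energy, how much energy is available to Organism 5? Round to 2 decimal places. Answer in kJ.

0.83 kJ

Organism 1: 158300 × 0.06 = 9498 kJ
Organism 2: 9498 × 0.06 = 569.88 kJ
Organism 3: 569.88 × 0.09 = 51.2892 kJ
Organism 4: 51.2892 × 0.18 = 9.232056 kJ
Organism 5: 9.232056 × 0.09 = 0.83088504 kJ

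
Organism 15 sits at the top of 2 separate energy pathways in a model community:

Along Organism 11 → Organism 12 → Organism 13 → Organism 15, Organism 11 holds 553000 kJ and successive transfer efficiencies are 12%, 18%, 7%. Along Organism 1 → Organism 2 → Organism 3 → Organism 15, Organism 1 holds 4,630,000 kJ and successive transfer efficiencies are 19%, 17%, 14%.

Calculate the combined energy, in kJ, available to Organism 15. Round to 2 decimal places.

Via Organism 11: 553000 × 0.12 × 0.18 × 0.07 = 836.136 kJ
Via Organism 1: 4630000 × 0.19 × 0.17 × 0.14 = 20936.86 kJ
Total at Organism 15: 836.136 + 20936.86 = 21772.996 kJ

21773.00 kJ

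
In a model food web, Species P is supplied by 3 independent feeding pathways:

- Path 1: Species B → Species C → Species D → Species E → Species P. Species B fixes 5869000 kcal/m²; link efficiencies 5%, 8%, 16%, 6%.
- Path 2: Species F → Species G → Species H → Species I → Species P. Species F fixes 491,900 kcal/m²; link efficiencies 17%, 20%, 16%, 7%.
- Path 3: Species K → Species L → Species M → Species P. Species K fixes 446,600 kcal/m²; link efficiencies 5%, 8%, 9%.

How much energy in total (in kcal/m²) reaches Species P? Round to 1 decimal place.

Path 1: 5869000 × 0.05 × 0.08 × 0.16 × 0.06 = 225.3696 kcal/m²
Path 2: 491900 × 0.17 × 0.2 × 0.16 × 0.07 = 187.31552 kcal/m²
Path 3: 446600 × 0.05 × 0.08 × 0.09 = 160.776 kcal/m²
Total at Species P: 225.3696 + 187.31552 + 160.776 = 573.46112 kcal/m²

573.5 kcal/m²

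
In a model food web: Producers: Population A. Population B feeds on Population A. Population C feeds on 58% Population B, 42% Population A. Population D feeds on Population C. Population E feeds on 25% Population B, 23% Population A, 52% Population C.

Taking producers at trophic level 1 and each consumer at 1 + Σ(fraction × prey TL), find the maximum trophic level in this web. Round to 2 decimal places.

3.58

Population B: 1 + 1 = 2
Population C: 1 + (0.58×2 + 0.42×1) = 2.58
Population D: 1 + 2.58 = 3.58
Population E: 1 + (0.25×2 + 0.23×1 + 0.52×2.58) = 3.0716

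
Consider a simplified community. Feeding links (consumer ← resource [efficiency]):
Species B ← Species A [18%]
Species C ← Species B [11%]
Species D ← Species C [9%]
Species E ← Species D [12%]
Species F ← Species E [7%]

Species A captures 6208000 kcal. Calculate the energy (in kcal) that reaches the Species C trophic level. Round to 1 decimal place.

122918.4 kcal

Species B: 6208000 × 0.18 = 1117440 kcal
Species C: 1117440 × 0.11 = 122918.4 kcal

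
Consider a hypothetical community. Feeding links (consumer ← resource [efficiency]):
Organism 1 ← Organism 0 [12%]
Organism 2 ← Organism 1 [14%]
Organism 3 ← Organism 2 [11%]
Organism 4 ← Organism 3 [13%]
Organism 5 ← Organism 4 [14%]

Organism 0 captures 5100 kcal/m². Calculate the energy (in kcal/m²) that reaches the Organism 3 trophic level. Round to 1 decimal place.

9.4 kcal/m²

Organism 1: 5100 × 0.12 = 612 kcal/m²
Organism 2: 612 × 0.14 = 85.68 kcal/m²
Organism 3: 85.68 × 0.11 = 9.4248 kcal/m²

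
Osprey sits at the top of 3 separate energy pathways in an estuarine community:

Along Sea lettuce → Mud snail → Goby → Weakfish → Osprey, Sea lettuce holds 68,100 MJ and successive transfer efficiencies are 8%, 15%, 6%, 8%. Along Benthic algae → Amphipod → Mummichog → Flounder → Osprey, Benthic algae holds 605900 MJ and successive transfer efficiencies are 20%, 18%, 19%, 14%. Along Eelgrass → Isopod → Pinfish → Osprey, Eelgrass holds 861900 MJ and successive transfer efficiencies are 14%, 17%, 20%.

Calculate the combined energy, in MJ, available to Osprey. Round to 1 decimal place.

Via Sea lettuce: 68100 × 0.08 × 0.15 × 0.06 × 0.08 = 3.92256 MJ
Via Benthic algae: 605900 × 0.2 × 0.18 × 0.19 × 0.14 = 580.20984 MJ
Via Eelgrass: 861900 × 0.14 × 0.17 × 0.2 = 4102.644 MJ
Total at Osprey: 3.92256 + 580.20984 + 4102.644 = 4686.7764 MJ

4686.8 MJ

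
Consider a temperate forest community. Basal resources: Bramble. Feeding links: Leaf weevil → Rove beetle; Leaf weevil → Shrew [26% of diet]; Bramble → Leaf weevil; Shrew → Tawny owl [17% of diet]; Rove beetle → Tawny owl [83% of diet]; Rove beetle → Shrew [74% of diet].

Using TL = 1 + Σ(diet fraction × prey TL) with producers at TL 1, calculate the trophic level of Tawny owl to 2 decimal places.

Leaf weevil: 1 + 1 = 2
Rove beetle: 1 + 2 = 3
Shrew: 1 + (0.74×3 + 0.26×2) = 3.74
Tawny owl: 1 + (0.83×3 + 0.17×3.74) = 4.1258

4.13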